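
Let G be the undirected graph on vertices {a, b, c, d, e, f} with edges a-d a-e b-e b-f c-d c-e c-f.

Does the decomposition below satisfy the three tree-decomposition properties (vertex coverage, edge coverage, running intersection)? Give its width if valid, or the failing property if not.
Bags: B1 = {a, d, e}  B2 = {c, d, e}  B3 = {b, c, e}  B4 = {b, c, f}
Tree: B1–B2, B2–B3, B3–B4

Checking the three conditions: (i) the bags cover all of {a, b, c, d, e, f}; (ii) for each edge, some bag contains both endpoints; (iii) the bags containing any fixed vertex form a subtree. All hold, so the decomposition is valid with width 3 − 1 = 2.

Yes; width 2.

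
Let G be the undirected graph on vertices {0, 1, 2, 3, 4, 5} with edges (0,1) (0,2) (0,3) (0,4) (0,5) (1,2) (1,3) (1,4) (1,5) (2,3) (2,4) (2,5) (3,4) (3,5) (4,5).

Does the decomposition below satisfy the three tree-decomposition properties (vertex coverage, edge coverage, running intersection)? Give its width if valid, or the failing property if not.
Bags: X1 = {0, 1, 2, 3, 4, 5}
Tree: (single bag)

Yes; width 5.

Every vertex of G appears in some bag (union = {0, 1, 2, 3, 4, 5}); every edge is covered by a bag; and for each vertex v the set of bags containing v is connected in the bag tree. The decomposition is therefore valid. The largest bag has 6 vertices, so the width is 5.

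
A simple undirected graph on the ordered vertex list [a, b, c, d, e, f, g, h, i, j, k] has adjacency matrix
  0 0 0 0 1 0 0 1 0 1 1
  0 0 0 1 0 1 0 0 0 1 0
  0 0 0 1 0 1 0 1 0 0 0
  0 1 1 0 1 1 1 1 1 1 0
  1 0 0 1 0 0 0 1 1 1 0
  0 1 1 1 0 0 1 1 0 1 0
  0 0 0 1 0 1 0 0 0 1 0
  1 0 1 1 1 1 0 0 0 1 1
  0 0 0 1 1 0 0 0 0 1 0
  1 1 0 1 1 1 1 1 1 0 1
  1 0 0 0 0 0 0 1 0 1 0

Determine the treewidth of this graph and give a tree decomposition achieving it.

The largest bag has 4 vertices, giving width 3; this decomposition certifies tw(G) ≤ 3. For the lower bound, the 4 vertices {d, e, h, j} are pairwise adjacent, and any tree decomposition puts a clique entirely inside one bag — forcing width ≥ 3. Therefore the treewidth is 3.

Treewidth 3.
Bags: B1 = {a, h, j, k}  B2 = {a, e, h, j}  B3 = {d, e, h, j}  B4 = {d, e, i, j}  B5 = {d, f, h, j}  B6 = {b, d, f, j}  B7 = {d, f, g, j}  B8 = {c, d, f, h}
Tree: B1–B2, B2–B3, B3–B4, B3–B5, B5–B6, B6–B7, B5–B8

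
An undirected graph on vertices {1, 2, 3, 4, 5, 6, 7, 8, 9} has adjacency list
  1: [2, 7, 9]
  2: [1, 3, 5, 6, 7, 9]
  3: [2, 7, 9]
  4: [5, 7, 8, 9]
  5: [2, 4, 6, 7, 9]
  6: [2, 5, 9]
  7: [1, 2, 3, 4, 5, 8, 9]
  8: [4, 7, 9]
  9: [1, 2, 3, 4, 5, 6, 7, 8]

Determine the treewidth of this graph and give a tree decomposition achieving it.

Every bag has size at most 4, so the width is 4 − 1 = 3 and tw(G) ≤ 3. On the other hand G contains the 4-clique {2, 5, 6, 9}. A clique must lie in a single bag of any decomposition, so no decomposition can have width below 3. Hence tw(G) = 3 exactly.

Treewidth 3.
One optimal decomposition is:
Bags: B1 = {4, 7, 8, 9}  B2 = {4, 5, 7, 9}  B3 = {2, 5, 7, 9}  B4 = {2, 3, 7, 9}  B5 = {1, 2, 7, 9}  B6 = {2, 5, 6, 9}
Tree: B1–B2, B2–B3, B3–B4, B3–B5, B3–B6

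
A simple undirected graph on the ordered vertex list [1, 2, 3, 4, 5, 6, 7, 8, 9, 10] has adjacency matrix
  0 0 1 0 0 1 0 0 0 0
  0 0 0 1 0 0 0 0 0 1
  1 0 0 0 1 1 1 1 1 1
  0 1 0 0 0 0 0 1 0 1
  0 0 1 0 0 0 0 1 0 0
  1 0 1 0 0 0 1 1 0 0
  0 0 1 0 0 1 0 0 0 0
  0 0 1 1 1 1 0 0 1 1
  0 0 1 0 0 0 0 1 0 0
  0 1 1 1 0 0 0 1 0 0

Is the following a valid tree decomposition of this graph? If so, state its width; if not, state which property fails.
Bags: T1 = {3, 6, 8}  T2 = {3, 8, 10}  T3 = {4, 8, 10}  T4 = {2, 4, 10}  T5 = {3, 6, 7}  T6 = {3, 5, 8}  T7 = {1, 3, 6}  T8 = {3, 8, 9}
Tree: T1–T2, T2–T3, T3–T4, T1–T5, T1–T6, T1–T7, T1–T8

Every vertex of G appears in some bag (union = {1, 2, 3, 4, 5, 6, 7, 8, 9, 10}); every edge is covered by a bag; and for each vertex v the set of bags containing v is connected in the bag tree. The decomposition is therefore valid. The largest bag has 3 vertices, so the width is 2.

Yes; width 2.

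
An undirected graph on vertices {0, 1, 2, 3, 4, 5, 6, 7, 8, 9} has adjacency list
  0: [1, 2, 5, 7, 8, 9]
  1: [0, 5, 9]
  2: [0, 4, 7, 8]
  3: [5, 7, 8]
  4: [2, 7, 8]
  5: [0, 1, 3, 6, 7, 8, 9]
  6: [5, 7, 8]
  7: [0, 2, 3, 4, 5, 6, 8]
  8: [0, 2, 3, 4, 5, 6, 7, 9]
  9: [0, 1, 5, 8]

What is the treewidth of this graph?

3

A width-3 tree decomposition is:
Bags: B1 = {0, 5, 7, 8}  B2 = {0, 5, 8, 9}  B3 = {0, 1, 5, 9}  B4 = {5, 6, 7, 8}  B5 = {3, 5, 7, 8}  B6 = {0, 2, 7, 8}  B7 = {2, 4, 7, 8}
Tree: B1–B2, B2–B3, B1–B4, B4–B5, B1–B6, B6–B7
The largest bag has 4 vertices, giving width 3; this decomposition certifies tw(G) ≤ 3. For the lower bound, the 4 vertices {0, 5, 8, 9} are pairwise adjacent, and any tree decomposition puts a clique entirely inside one bag — forcing width ≥ 3. Hence tw(G) = 3 exactly.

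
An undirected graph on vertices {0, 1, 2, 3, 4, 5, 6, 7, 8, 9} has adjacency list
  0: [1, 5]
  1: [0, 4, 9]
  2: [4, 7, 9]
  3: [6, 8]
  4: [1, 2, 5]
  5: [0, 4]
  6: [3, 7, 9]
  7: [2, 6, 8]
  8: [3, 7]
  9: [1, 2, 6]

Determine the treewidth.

A width-2 tree decomposition is:
Bags: B1 = {0, 4, 5}  B2 = {0, 1, 4}  B3 = {1, 2, 4}  B4 = {1, 2, 9}  B5 = {2, 7, 9}  B6 = {6, 7, 9}  B7 = {6, 7, 8}  B8 = {3, 6, 8}
Tree: B1–B2, B2–B3, B3–B4, B4–B5, B5–B6, B6–B7, B7–B8
Each bag holds 3 vertices, so the decomposition has width 2, which upper-bounds the treewidth. Since 5–0–1–4–5 is a cycle in G, G is not acyclic. Forests are exactly the graphs of treewidth ≤ 1, so tw(G) ≥ 2. Combining the bounds, tw(G) = 2.

2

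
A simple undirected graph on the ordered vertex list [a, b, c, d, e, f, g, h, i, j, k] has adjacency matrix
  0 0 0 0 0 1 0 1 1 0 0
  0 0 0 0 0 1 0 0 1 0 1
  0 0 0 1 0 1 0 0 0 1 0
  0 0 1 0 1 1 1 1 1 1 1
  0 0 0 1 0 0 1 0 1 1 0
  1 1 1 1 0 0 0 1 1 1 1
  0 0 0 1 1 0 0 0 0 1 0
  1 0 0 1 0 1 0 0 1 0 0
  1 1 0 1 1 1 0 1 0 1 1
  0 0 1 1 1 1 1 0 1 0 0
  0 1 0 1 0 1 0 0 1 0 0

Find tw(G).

3

A width-3 tree decomposition is:
Bags: B1 = {c, d, f, j}  B2 = {d, f, i, j}  B3 = {d, e, i, j}  B4 = {d, f, h, i}  B5 = {d, e, g, j}  B6 = {a, f, h, i}  B7 = {d, f, i, k}  B8 = {b, f, i, k}
Tree: B1–B2, B2–B3, B2–B4, B3–B5, B4–B6, B4–B7, B7–B8
The largest bag has 4 vertices, giving width 3; this decomposition certifies tw(G) ≤ 3. Conversely, {d, e, g, j} is a clique of size 4, and the vertices of any clique must share a bag in every tree decomposition; so some bag has ≥ 4 vertices and tw(G) ≥ 3. Therefore the treewidth is 3.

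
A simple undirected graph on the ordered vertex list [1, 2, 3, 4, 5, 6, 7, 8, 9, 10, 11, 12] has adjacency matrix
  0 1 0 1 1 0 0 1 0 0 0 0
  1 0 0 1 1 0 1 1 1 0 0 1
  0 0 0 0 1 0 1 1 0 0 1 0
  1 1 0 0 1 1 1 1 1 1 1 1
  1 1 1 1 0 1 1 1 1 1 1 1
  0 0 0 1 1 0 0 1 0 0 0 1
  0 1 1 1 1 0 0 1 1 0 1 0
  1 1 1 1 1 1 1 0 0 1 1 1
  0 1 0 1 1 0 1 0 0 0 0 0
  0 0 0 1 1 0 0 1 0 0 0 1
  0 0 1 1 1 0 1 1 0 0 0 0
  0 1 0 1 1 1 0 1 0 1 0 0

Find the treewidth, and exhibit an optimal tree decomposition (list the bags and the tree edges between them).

Treewidth 4.
Bags: B1 = {2, 4, 5, 7, 8}  B2 = {2, 4, 5, 7, 9}  B3 = {2, 4, 5, 8, 12}  B4 = {4, 5, 8, 10, 12}  B5 = {1, 2, 4, 5, 8}  B6 = {4, 5, 7, 8, 11}  B7 = {3, 5, 7, 8, 11}  B8 = {4, 5, 6, 8, 12}
Tree: B1–B2, B1–B3, B3–B4, B1–B5, B1–B6, B6–B7, B4–B8

Every bag has size at most 5, so the width is 5 − 1 = 4 and tw(G) ≤ 4. On the other hand G contains the 5-clique {3, 5, 7, 8, 11}. A clique must lie in a single bag of any decomposition, so no decomposition can have width below 4. Therefore the treewidth is 4.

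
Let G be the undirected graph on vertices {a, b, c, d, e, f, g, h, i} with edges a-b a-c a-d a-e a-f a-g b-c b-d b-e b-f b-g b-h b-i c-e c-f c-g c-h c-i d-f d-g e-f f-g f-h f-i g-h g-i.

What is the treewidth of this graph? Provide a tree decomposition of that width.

Treewidth 4.
One such decomposition:
Bags: B1 = {a, b, c, f, g}  B2 = {a, b, c, e, f}  B3 = {b, c, f, g, i}  B4 = {a, b, d, f, g}  B5 = {b, c, f, g, h}
Tree: B1–B2, B1–B3, B1–B4, B1–B5

The largest bag has 5 vertices, giving width 4; this decomposition certifies tw(G) ≤ 4. For the lower bound, the 5 vertices {a, b, d, f, g} are pairwise adjacent, and any tree decomposition puts a clique entirely inside one bag — forcing width ≥ 4. The upper and lower bounds meet at 4, so that is the treewidth.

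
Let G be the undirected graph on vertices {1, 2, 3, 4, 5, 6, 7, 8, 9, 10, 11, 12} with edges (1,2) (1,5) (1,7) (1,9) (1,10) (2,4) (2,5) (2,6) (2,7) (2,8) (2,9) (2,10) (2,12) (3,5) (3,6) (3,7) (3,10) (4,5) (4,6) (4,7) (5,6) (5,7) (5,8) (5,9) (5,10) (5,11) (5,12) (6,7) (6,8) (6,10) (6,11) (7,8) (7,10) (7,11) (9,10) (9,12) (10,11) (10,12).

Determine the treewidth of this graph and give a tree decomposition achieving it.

Treewidth 4.
Bags: B1 = {2, 5, 6, 7, 10}  B2 = {2, 5, 6, 7, 8}  B3 = {3, 5, 6, 7, 10}  B4 = {2, 4, 5, 6, 7}  B5 = {5, 6, 7, 10, 11}  B6 = {1, 2, 5, 7, 10}  B7 = {1, 2, 5, 9, 10}  B8 = {2, 5, 9, 10, 12}
Tree: B1–B2, B1–B3, B1–B4, B3–B5, B1–B6, B6–B7, B7–B8

Each bag holds 5 vertices, so the decomposition has width 4, which upper-bounds the treewidth. On the other hand G contains the 5-clique {5, 6, 7, 10, 11}. A clique must lie in a single bag of any decomposition, so no decomposition can have width below 4. The upper and lower bounds meet at 4, so that is the treewidth.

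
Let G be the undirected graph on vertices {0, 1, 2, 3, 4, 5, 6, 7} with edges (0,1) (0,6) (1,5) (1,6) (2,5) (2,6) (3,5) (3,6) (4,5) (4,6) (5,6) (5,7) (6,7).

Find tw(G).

2

A width-2 tree decomposition is:
Bags: B1 = {1, 5, 6}  B2 = {3, 5, 6}  B3 = {5, 6, 7}  B4 = {4, 5, 6}  B5 = {2, 5, 6}  B6 = {0, 1, 6}
Tree: B1–B2, B2–B3, B3–B4, B1–B5, B1–B6
Each bag holds 3 vertices, so the decomposition has width 2, which upper-bounds the treewidth. On the other hand G contains the 3-clique {0, 1, 6}. A clique must lie in a single bag of any decomposition, so no decomposition can have width below 2. Therefore the treewidth is 2.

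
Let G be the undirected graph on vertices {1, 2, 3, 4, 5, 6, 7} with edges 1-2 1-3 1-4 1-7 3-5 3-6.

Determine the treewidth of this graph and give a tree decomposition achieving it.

The largest bag has 2 vertices, giving width 1; this decomposition certifies tw(G) ≤ 1. Since G has at least one edge (e.g. 3–1), it is not an edgeless graph, so tw(G) ≥ 1. Combining the bounds, tw(G) = 1.

Treewidth 1.
One optimal decomposition is:
Bags: B1 = {1, 3}  B2 = {3, 6}  B3 = {3, 5}  B4 = {1, 2}  B5 = {1, 4}  B6 = {1, 7}
Tree: B1–B2, B1–B3, B1–B4, B4–B5, B4–B6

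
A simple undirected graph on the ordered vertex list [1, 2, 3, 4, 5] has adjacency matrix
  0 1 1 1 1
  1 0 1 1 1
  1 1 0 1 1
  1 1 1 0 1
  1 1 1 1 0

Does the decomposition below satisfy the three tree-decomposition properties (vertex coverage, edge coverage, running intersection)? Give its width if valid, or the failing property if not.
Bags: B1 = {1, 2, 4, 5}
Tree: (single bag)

No — vertex 3 appears in no bag.

A tree decomposition must satisfy three properties: every vertex lies in some bag; for every edge, both endpoints lie together in some bag; and for every vertex, the bags containing it form a connected subtree. Here vertex 3 appears in no bag, so the decomposition is invalid.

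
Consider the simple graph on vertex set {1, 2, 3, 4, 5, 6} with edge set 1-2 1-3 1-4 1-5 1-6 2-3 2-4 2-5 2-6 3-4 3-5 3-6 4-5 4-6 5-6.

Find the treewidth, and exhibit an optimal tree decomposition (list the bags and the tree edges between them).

With just one bag of size 6, the width is 6 − 1 = 5, so tw(G) ≤ 5. On the other hand G contains the 6-clique {1, 2, 3, 4, 5, 6}. A clique must lie in a single bag of any decomposition, so no decomposition can have width below 5. Hence tw(G) = 5 exactly.

Treewidth 5.
One such decomposition:
Bags: B1 = {1, 2, 3, 4, 5, 6}
Tree: (single bag)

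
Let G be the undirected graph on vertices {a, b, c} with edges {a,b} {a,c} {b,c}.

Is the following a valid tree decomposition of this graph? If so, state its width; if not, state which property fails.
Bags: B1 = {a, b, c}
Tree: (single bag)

Checking the three conditions: (i) the bags cover all of {a, b, c}; (ii) for each edge, some bag contains both endpoints; (iii) the bags containing any fixed vertex form a subtree. All hold, so the decomposition is valid with width 3 − 1 = 2.

Yes; width 2.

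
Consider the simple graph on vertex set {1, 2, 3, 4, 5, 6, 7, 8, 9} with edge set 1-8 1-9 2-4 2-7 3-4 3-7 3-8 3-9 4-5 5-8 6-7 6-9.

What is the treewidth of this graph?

A width-3 tree decomposition is:
Bags: B1 = {2, 4, 5, 7}  B2 = {3, 4, 5, 7}  B3 = {3, 5, 7, 8}  B4 = {3, 6, 7, 8}  B5 = {3, 6, 8, 9}  B6 = {1, 6, 8, 9}
Tree: B1–B2, B2–B3, B3–B4, B4–B5, B5–B6
Every bag has size at most 4, so the width is 4 − 1 = 3 and tw(G) ≤ 3. For the lower bound: the 4 vertex sets {2,4,5}, {7}, {3}, {1,6,8,9} are disjoint, each induces a connected subgraph, and every pair is joined by at least one edge of G. Contracting each set to a single vertex therefore yields K_{4} as a minor, and since treewidth is minor-monotone, tw(G) ≥ tw(K_{4}) = 3. The upper and lower bounds meet at 3, so that is the treewidth.

3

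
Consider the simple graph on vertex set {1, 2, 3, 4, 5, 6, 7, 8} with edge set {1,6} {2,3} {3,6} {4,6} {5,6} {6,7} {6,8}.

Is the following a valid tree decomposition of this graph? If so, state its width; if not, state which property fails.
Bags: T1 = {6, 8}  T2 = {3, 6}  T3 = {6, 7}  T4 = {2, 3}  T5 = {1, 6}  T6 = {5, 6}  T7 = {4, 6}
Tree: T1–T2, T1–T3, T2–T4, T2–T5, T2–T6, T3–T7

Every vertex of G appears in some bag (union = {1, 2, 3, 4, 5, 6, 7, 8}); every edge is covered by a bag; and for each vertex v the set of bags containing v is connected in the bag tree. The decomposition is therefore valid. The largest bag has 2 vertices, so the width is 1.

Yes; width 1.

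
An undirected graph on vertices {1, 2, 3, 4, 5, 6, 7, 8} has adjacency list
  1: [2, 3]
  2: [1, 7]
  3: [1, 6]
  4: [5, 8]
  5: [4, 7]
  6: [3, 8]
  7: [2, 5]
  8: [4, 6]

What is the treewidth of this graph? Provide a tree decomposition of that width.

Treewidth 2.
Bags: B1 = {1, 2, 3}  B2 = {2, 3, 6}  B3 = {2, 6, 8}  B4 = {2, 4, 8}  B5 = {2, 4, 5}  B6 = {2, 5, 7}
Tree: B1–B2, B2–B3, B3–B4, B4–B5, B5–B6

The largest bag has 3 vertices, giving width 2; this decomposition certifies tw(G) ≤ 2. Since 2–1–3–6–8–4–5–7–2 is a cycle in G, G is not acyclic. Forests are exactly the graphs of treewidth ≤ 1, so tw(G) ≥ 2. Hence tw(G) = 2 exactly.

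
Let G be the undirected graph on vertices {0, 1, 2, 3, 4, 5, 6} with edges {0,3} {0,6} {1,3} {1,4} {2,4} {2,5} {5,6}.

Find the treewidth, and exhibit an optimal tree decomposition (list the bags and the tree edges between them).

Treewidth 2.
One such decomposition:
Bags: B1 = {0, 3, 6}  B2 = {3, 5, 6}  B3 = {2, 3, 5}  B4 = {2, 3, 4}  B5 = {1, 3, 4}
Tree: B1–B2, B2–B3, B3–B4, B4–B5

The largest bag has 3 vertices, giving width 2; this decomposition certifies tw(G) ≤ 2. For the lower bound, G contains the cycle 3–0–6–5–2–4–1–3, so G is not a forest; only forests have treewidth ≤ 1, hence tw(G) ≥ 2. The upper and lower bounds meet at 2, so that is the treewidth.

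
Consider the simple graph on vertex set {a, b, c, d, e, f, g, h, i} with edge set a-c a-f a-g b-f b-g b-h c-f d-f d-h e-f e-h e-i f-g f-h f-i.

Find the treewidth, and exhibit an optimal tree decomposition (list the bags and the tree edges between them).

Treewidth 2.
One such decomposition:
Bags: B1 = {b, f, h}  B2 = {e, f, h}  B3 = {e, f, i}  B4 = {b, f, g}  B5 = {d, f, h}  B6 = {a, f, g}  B7 = {a, c, f}
Tree: B1–B2, B2–B3, B1–B4, B1–B5, B4–B6, B6–B7

Each bag holds 3 vertices, so the decomposition has width 2, which upper-bounds the treewidth. For the lower bound, the 3 vertices {a, f, g} are pairwise adjacent, and any tree decomposition puts a clique entirely inside one bag — forcing width ≥ 2. Therefore the treewidth is 2.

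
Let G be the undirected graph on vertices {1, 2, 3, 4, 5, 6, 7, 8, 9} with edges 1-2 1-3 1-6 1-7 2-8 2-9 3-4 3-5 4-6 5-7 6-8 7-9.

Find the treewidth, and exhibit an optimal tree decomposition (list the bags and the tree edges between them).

Treewidth 3.
One optimal decomposition is:
Bags: B1 = {3, 4, 6, 8}  B2 = {1, 3, 6, 8}  B3 = {1, 2, 3, 8}  B4 = {1, 2, 3, 5}  B5 = {1, 2, 5, 7}  B6 = {2, 5, 7, 9}
Tree: B1–B2, B2–B3, B3–B4, B4–B5, B5–B6

Every bag has size at most 4, so the width is 4 − 1 = 3 and tw(G) ≤ 3. For the lower bound: the 4 vertex sets {4,6,8}, {3}, {1}, {2,5,7,9} are disjoint, each induces a connected subgraph, and every pair is joined by at least one edge of G. Contracting each set to a single vertex therefore yields K_{4} as a minor, and since treewidth is minor-monotone, tw(G) ≥ tw(K_{4}) = 3. The upper and lower bounds meet at 3, so that is the treewidth.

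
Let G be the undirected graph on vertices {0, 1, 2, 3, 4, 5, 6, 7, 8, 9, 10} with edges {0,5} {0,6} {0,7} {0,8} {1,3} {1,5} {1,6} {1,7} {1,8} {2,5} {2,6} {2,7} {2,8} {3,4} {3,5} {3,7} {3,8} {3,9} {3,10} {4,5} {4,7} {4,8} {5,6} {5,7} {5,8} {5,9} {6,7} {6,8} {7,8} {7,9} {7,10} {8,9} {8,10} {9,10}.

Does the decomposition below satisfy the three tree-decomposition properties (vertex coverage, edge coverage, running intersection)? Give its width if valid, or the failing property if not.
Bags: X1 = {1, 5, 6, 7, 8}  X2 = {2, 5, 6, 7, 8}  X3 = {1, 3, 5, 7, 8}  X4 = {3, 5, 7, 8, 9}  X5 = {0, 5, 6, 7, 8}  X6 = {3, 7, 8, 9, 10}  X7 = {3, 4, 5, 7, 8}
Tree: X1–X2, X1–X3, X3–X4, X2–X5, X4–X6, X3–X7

Yes; width 4.

Checking the three conditions: (i) the bags cover all of {0, 1, 2, 3, 4, 5, 6, 7, 8, 9, 10}; (ii) for each edge, some bag contains both endpoints; (iii) the bags containing any fixed vertex form a subtree. All hold, so the decomposition is valid with width 5 − 1 = 4.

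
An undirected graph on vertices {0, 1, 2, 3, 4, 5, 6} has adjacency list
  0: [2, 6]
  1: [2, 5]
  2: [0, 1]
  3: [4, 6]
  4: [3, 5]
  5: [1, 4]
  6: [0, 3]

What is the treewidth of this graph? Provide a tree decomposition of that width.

Every bag has size at most 3, so the width is 3 − 1 = 2 and tw(G) ≤ 2. For the lower bound, G contains the cycle 5–4–3–6–0–2–1–5, so G is not a forest; only forests have treewidth ≤ 1, hence tw(G) ≥ 2. Combining the bounds, tw(G) = 2.

Treewidth 2.
One optimal decomposition is:
Bags: B1 = {3, 4, 5}  B2 = {3, 5, 6}  B3 = {0, 5, 6}  B4 = {0, 2, 5}  B5 = {1, 2, 5}
Tree: B1–B2, B2–B3, B3–B4, B4–B5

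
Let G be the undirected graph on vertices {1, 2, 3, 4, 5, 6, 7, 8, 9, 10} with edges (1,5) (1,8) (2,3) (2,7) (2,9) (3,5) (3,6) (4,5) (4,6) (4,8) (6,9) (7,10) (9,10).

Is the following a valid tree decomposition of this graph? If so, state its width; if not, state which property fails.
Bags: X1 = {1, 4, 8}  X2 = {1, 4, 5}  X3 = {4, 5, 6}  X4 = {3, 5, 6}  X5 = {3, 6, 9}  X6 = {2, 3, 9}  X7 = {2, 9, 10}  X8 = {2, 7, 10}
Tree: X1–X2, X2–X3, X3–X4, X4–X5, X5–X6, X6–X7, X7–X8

Vertex coverage: the bags together contain {1, 2, 3, 4, 5, 6, 7, 8, 9, 10}, the full vertex set. Edge coverage: each edge of G has both endpoints in at least one bag. Running intersection: for every vertex, the bags containing it form a connected subtree. All three properties hold, so this is a valid tree decomposition of width max|bag| − 1 = 2, and hence tw(G) ≤ 2.

Yes; width 2.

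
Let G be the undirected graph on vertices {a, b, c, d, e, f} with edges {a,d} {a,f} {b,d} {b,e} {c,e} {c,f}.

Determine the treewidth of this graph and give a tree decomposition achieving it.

Treewidth 2.
One such decomposition:
Bags: B1 = {b, d, e}  B2 = {a, d, e}  B3 = {a, e, f}  B4 = {c, e, f}
Tree: B1–B2, B2–B3, B3–B4

The largest bag has 3 vertices, giving width 2; this decomposition certifies tw(G) ≤ 2. For the lower bound, G contains the cycle e–b–d–a–f–c–e, so G is not a forest; only forests have treewidth ≤ 1, hence tw(G) ≥ 2. Therefore the treewidth is 2.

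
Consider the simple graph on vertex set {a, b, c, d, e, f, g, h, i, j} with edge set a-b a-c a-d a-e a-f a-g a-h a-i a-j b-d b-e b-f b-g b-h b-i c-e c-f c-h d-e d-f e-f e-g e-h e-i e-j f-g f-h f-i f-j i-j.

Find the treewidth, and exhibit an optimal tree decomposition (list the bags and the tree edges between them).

Treewidth 4.
One such decomposition:
Bags: B1 = {a, b, e, f, i}  B2 = {a, b, e, f, g}  B3 = {a, b, d, e, f}  B4 = {a, b, e, f, h}  B5 = {a, c, e, f, h}  B6 = {a, e, f, i, j}
Tree: B1–B2, B2–B3, B3–B4, B4–B5, B1–B6

Every bag has size at most 5, so the width is 5 − 1 = 4 and tw(G) ≤ 4. For the lower bound, the 5 vertices {a, e, f, i, j} are pairwise adjacent, and any tree decomposition puts a clique entirely inside one bag — forcing width ≥ 4. Hence tw(G) = 4 exactly.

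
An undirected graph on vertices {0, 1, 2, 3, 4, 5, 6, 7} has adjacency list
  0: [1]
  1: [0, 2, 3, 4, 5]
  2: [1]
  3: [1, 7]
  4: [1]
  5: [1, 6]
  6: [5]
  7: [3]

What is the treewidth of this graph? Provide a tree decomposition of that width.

Each bag holds 2 vertices, so the decomposition has width 1, which upper-bounds the treewidth. Any graph with an edge has treewidth ≥ 1, and G has the edge 2–1. Hence tw(G) = 1 exactly.

Treewidth 1.
One optimal decomposition is:
Bags: B1 = {1, 2}  B2 = {0, 1}  B3 = {1, 3}  B4 = {1, 5}  B5 = {3, 7}  B6 = {1, 4}  B7 = {5, 6}
Tree: B1–B2, B2–B3, B3–B4, B3–B5, B1–B6, B4–B7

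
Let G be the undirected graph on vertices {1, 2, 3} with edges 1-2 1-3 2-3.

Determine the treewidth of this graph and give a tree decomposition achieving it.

With just one bag of size 3, the width is 3 − 1 = 2, so tw(G) ≤ 2. On the other hand G contains the 3-clique {1, 2, 3}. A clique must lie in a single bag of any decomposition, so no decomposition can have width below 2. Hence tw(G) = 2 exactly.

Treewidth 2.
One such decomposition:
Bags: B1 = {1, 2, 3}
Tree: (single bag)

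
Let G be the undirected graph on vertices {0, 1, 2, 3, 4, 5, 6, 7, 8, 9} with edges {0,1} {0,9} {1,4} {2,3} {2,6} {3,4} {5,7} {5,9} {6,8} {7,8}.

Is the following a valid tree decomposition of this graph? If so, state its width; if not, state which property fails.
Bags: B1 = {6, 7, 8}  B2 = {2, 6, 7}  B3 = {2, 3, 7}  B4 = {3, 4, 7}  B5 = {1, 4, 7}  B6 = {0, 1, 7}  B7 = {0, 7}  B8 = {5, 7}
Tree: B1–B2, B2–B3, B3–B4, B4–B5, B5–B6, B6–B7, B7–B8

No — vertex 9 appears in no bag.

A tree decomposition must satisfy three properties: every vertex lies in some bag; for every edge, both endpoints lie together in some bag; and for every vertex, the bags containing it form a connected subtree. Here vertex 9 appears in no bag, so the decomposition is invalid.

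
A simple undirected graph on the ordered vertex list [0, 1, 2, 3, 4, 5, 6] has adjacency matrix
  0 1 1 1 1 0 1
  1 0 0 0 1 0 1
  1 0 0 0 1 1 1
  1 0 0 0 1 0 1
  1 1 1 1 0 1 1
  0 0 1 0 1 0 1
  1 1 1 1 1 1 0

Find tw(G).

3

A width-3 tree decomposition is:
Bags: B1 = {0, 3, 4, 6}  B2 = {0, 2, 4, 6}  B3 = {2, 4, 5, 6}  B4 = {0, 1, 4, 6}
Tree: B1–B2, B2–B3, B1–B4
Every bag has size at most 4, so the width is 4 − 1 = 3 and tw(G) ≤ 3. For the lower bound, the 4 vertices {0, 1, 4, 6} are pairwise adjacent, and any tree decomposition puts a clique entirely inside one bag — forcing width ≥ 3. Therefore the treewidth is 3.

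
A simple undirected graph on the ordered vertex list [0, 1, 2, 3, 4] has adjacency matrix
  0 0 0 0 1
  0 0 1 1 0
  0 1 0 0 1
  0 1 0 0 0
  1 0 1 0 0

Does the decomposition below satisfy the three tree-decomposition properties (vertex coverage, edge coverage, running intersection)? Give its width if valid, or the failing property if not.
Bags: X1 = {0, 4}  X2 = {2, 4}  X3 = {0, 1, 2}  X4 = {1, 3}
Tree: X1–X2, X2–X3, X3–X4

No — bags containing vertex 0 are not connected in the tree.

A tree decomposition must satisfy three properties: every vertex lies in some bag; for every edge, both endpoints lie together in some bag; and for every vertex, the bags containing it form a connected subtree. Here bags containing vertex 0 are not connected in the tree, so the decomposition is invalid.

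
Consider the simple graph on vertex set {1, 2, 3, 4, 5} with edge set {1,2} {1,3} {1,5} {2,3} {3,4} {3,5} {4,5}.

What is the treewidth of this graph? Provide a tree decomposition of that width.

Each bag holds 3 vertices, so the decomposition has width 2, which upper-bounds the treewidth. On the other hand G contains the 3-clique {1, 2, 3}. A clique must lie in a single bag of any decomposition, so no decomposition can have width below 2. The upper and lower bounds meet at 2, so that is the treewidth.

Treewidth 2.
One such decomposition:
Bags: B1 = {1, 2, 3}  B2 = {1, 3, 5}  B3 = {3, 4, 5}
Tree: B1–B2, B2–B3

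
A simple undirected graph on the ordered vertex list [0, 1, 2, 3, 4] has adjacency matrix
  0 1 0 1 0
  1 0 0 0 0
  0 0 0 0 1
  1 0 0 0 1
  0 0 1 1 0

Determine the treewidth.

A width-1 tree decomposition is:
Bags: B1 = {0, 1}  B2 = {0, 3}  B3 = {3, 4}  B4 = {2, 4}
Tree: B1–B2, B2–B3, B3–B4
Each bag holds 2 vertices, so the decomposition has width 1, which upper-bounds the treewidth. Since G has at least one edge (e.g. 1–0), it is not an edgeless graph, so tw(G) ≥ 1. Hence tw(G) = 1 exactly.

1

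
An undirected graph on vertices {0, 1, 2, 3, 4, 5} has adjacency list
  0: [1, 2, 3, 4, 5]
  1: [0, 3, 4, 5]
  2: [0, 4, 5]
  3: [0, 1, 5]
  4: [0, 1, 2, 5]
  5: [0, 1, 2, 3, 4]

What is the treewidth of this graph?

A width-3 tree decomposition is:
Bags: B1 = {0, 1, 3, 5}  B2 = {0, 1, 4, 5}  B3 = {0, 2, 4, 5}
Tree: B1–B2, B2–B3
Each bag holds 4 vertices, so the decomposition has width 3, which upper-bounds the treewidth. Conversely, {0, 1, 3, 5} is a clique of size 4, and the vertices of any clique must share a bag in every tree decomposition; so some bag has ≥ 4 vertices and tw(G) ≥ 3. Therefore the treewidth is 3.

3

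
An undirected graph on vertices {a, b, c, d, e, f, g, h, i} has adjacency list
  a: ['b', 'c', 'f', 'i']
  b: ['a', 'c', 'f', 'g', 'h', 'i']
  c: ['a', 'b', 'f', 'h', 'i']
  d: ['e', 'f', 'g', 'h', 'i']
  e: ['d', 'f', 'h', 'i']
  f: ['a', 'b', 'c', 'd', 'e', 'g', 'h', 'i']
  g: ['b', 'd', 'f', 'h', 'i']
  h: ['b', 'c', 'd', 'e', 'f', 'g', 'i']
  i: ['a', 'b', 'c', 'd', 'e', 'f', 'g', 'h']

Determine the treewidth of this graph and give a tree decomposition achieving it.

Treewidth 4.
One such decomposition:
Bags: B1 = {b, c, f, h, i}  B2 = {b, f, g, h, i}  B3 = {d, f, g, h, i}  B4 = {a, b, c, f, i}  B5 = {d, e, f, h, i}
Tree: B1–B2, B2–B3, B1–B4, B3–B5

The largest bag has 5 vertices, giving width 4; this decomposition certifies tw(G) ≤ 4. On the other hand G contains the 5-clique {d, f, g, h, i}. A clique must lie in a single bag of any decomposition, so no decomposition can have width below 4. Therefore the treewidth is 4.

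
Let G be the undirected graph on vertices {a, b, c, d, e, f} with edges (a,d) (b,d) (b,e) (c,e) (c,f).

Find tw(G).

1

A width-1 tree decomposition is:
Bags: B1 = {a, d}  B2 = {b, d}  B3 = {b, e}  B4 = {c, e}  B5 = {c, f}
Tree: B1–B2, B2–B3, B3–B4, B4–B5
Every bag has size at most 2, so the width is 2 − 1 = 1 and tw(G) ≤ 1. Any graph with an edge has treewidth ≥ 1, and G has the edge a–d. Combining the bounds, tw(G) = 1.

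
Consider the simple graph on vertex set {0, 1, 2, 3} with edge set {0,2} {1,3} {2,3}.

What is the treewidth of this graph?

1

A width-1 tree decomposition is:
Bags: B1 = {1, 3}  B2 = {2, 3}  B3 = {0, 2}
Tree: B1–B2, B2–B3
Every bag has size at most 2, so the width is 2 − 1 = 1 and tw(G) ≤ 1. Any graph with an edge has treewidth ≥ 1, and G has the edge 1–3. Therefore the treewidth is 1.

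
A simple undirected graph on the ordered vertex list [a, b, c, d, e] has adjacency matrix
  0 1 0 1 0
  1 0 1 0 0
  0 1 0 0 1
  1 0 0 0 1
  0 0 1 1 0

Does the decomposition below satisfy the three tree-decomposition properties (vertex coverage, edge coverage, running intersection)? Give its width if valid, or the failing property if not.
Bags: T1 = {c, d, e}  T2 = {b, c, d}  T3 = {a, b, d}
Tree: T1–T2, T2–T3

Vertex coverage: the bags together contain {a, b, c, d, e}, the full vertex set. Edge coverage: each edge of G has both endpoints in at least one bag. Running intersection: for every vertex, the bags containing it form a connected subtree. All three properties hold, so this is a valid tree decomposition of width max|bag| − 1 = 2, and hence tw(G) ≤ 2.

Yes; width 2.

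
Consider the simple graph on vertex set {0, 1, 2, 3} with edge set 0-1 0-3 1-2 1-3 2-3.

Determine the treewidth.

2

A width-2 tree decomposition is:
Bags: B1 = {1, 2, 3}  B2 = {0, 1, 3}
Tree: B1–B2
Each bag holds 3 vertices, so the decomposition has width 2, which upper-bounds the treewidth. Conversely, {0, 1, 3} is a clique of size 3, and the vertices of any clique must share a bag in every tree decomposition; so some bag has ≥ 3 vertices and tw(G) ≥ 2. The upper and lower bounds meet at 2, so that is the treewidth.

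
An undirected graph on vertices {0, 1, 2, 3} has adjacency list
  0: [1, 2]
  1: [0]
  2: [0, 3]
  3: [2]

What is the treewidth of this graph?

A width-1 tree decomposition is:
Bags: B1 = {2, 3}  B2 = {0, 2}  B3 = {0, 1}
Tree: B1–B2, B2–B3
Every bag has size at most 2, so the width is 2 − 1 = 1 and tw(G) ≤ 1. G has an edge, so its treewidth is at least 1. The upper and lower bounds meet at 1, so that is the treewidth.

1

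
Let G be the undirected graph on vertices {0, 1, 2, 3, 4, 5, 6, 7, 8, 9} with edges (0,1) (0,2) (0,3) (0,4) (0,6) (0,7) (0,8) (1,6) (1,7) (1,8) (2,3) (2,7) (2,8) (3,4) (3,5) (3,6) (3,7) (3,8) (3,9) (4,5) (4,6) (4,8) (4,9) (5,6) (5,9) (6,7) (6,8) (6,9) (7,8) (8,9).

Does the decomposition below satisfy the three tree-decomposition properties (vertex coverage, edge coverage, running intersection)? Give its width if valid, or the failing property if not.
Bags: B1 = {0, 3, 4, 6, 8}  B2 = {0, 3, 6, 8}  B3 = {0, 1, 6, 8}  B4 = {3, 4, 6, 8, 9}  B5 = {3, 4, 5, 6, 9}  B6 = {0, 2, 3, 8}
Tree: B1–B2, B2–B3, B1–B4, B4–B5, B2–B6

No — vertex 7 appears in no bag.

A tree decomposition must satisfy three properties: every vertex lies in some bag; for every edge, both endpoints lie together in some bag; and for every vertex, the bags containing it form a connected subtree. Here vertex 7 appears in no bag, so the decomposition is invalid.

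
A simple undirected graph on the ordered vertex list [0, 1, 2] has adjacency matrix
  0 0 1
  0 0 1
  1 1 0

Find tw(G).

1

A width-1 tree decomposition is:
Bags: B1 = {1, 2}  B2 = {0, 2}
Tree: B1–B2
Each bag holds 2 vertices, so the decomposition has width 1, which upper-bounds the treewidth. Since G has at least one edge (e.g. 2–1), it is not an edgeless graph, so tw(G) ≥ 1. The upper and lower bounds meet at 1, so that is the treewidth.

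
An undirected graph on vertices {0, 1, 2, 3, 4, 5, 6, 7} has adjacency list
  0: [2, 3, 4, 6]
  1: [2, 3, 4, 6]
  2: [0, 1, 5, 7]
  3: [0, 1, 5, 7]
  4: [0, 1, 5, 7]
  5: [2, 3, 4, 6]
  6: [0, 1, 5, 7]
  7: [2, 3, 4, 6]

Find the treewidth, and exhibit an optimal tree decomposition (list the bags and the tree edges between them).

Every bag has size at most 5, so the width is 5 − 1 = 4 and tw(G) ≤ 4. For the lower bound: the 5 vertex sets {1,6}, {3,7}, {2,5}, {0}, {4} are disjoint, each induces a connected subgraph, and every pair is joined by at least one edge of G. Contracting each set to a single vertex therefore yields K_{5} as a minor, and since treewidth is minor-monotone, tw(G) ≥ tw(K_{5}) = 4. Hence tw(G) = 4 exactly.

Treewidth 4.
One optimal decomposition is:
Bags: B1 = {0, 1, 5, 6, 7}  B2 = {0, 1, 3, 5, 7}  B3 = {0, 1, 2, 5, 7}  B4 = {0, 1, 4, 5, 7}
Tree: B1–B2, B2–B3, B3–B4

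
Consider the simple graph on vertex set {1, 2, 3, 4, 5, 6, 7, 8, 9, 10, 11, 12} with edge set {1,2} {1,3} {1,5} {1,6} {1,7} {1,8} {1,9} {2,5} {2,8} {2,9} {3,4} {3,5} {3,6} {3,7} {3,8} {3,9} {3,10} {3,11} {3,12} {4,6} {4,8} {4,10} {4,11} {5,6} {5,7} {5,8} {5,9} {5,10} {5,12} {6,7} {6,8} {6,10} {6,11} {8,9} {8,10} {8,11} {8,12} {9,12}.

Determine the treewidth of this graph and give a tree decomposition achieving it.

Every bag has size at most 5, so the width is 5 − 1 = 4 and tw(G) ≤ 4. On the other hand G contains the 5-clique {1, 2, 5, 8, 9}. A clique must lie in a single bag of any decomposition, so no decomposition can have width below 4. Therefore the treewidth is 4.

Treewidth 4.
One such decomposition:
Bags: B1 = {1, 3, 5, 6, 8}  B2 = {3, 5, 6, 8, 10}  B3 = {1, 3, 5, 8, 9}  B4 = {1, 3, 5, 6, 7}  B5 = {3, 4, 6, 8, 10}  B6 = {3, 5, 8, 9, 12}  B7 = {3, 4, 6, 8, 11}  B8 = {1, 2, 5, 8, 9}
Tree: B1–B2, B1–B3, B1–B4, B2–B5, B3–B6, B5–B7, B3–B8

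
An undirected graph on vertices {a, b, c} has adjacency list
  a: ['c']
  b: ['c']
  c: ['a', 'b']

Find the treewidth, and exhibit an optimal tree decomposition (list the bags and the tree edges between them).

Each bag holds 2 vertices, so the decomposition has width 1, which upper-bounds the treewidth. Since G has at least one edge (e.g. c–b), it is not an edgeless graph, so tw(G) ≥ 1. Hence tw(G) = 1 exactly.

Treewidth 1.
One such decomposition:
Bags: B1 = {b, c}  B2 = {a, c}
Tree: B1–B2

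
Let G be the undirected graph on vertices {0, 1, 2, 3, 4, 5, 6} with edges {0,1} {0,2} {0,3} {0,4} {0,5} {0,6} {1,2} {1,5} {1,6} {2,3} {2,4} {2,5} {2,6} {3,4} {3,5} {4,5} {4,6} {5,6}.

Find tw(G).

A width-4 tree decomposition is:
Bags: B1 = {0, 1, 2, 5, 6}  B2 = {0, 2, 4, 5, 6}  B3 = {0, 2, 3, 4, 5}
Tree: B1–B2, B2–B3
The largest bag has 5 vertices, giving width 4; this decomposition certifies tw(G) ≤ 4. For the lower bound, the 5 vertices {0, 1, 2, 5, 6} are pairwise adjacent, and any tree decomposition puts a clique entirely inside one bag — forcing width ≥ 4. Therefore the treewidth is 4.

4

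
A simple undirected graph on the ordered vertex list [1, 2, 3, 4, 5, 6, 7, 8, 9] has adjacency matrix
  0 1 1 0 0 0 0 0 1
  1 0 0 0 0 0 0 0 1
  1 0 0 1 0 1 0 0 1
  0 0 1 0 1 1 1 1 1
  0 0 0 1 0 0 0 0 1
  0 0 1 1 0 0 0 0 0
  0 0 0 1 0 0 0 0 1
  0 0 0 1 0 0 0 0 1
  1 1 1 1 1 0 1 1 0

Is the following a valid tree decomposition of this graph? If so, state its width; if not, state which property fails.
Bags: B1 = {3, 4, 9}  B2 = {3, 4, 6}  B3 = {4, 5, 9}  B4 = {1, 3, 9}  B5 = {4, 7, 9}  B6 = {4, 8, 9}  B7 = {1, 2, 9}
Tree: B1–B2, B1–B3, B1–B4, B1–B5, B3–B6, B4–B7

Checking the three conditions: (i) the bags cover all of {1, 2, 3, 4, 5, 6, 7, 8, 9}; (ii) for each edge, some bag contains both endpoints; (iii) the bags containing any fixed vertex form a subtree. All hold, so the decomposition is valid with width 3 − 1 = 2.

Yes; width 2.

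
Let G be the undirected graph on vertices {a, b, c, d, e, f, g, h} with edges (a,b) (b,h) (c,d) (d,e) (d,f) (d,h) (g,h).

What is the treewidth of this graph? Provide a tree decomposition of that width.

Treewidth 1.
One optimal decomposition is:
Bags: B1 = {c, d}  B2 = {d, h}  B3 = {b, h}  B4 = {d, f}  B5 = {d, e}  B6 = {a, b}  B7 = {g, h}
Tree: B1–B2, B2–B3, B1–B4, B1–B5, B3–B6, B3–B7

Every bag has size at most 2, so the width is 2 − 1 = 1 and tw(G) ≤ 1. Any graph with an edge has treewidth ≥ 1, and G has the edge d–c. Combining the bounds, tw(G) = 1.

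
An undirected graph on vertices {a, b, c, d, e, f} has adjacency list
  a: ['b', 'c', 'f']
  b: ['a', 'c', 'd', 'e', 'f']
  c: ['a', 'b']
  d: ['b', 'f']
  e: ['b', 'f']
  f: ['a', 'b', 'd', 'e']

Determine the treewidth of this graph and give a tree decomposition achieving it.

Each bag holds 3 vertices, so the decomposition has width 2, which upper-bounds the treewidth. Conversely, {a, b, c} is a clique of size 3, and the vertices of any clique must share a bag in every tree decomposition; so some bag has ≥ 3 vertices and tw(G) ≥ 2. Hence tw(G) = 2 exactly.

Treewidth 2.
One such decomposition:
Bags: B1 = {b, e, f}  B2 = {a, b, f}  B3 = {a, b, c}  B4 = {b, d, f}
Tree: B1–B2, B2–B3, B2–B4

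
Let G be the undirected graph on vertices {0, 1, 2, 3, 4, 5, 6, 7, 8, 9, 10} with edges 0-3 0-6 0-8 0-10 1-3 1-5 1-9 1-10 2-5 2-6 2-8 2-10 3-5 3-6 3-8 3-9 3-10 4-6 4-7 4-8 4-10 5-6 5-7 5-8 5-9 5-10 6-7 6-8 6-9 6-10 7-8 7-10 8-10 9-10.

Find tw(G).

A width-4 tree decomposition is:
Bags: B1 = {5, 6, 7, 8, 10}  B2 = {3, 5, 6, 8, 10}  B3 = {3, 5, 6, 9, 10}  B4 = {2, 5, 6, 8, 10}  B5 = {4, 6, 7, 8, 10}  B6 = {1, 3, 5, 9, 10}  B7 = {0, 3, 6, 8, 10}
Tree: B1–B2, B2–B3, B1–B4, B1–B5, B3–B6, B2–B7
Every bag has size at most 5, so the width is 5 − 1 = 4 and tw(G) ≤ 4. Conversely, {1, 3, 5, 9, 10} is a clique of size 5, and the vertices of any clique must share a bag in every tree decomposition; so some bag has ≥ 5 vertices and tw(G) ≥ 4. The upper and lower bounds meet at 4, so that is the treewidth.

4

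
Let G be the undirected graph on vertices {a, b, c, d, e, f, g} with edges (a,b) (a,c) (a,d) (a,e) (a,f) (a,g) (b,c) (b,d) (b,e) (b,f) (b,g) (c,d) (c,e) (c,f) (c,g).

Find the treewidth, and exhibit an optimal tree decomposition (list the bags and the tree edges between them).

Treewidth 3.
Bags: B1 = {a, b, c, d}  B2 = {a, b, c, e}  B3 = {a, b, c, g}  B4 = {a, b, c, f}
Tree: B1–B2, B2–B3, B1–B4

The largest bag has 4 vertices, giving width 3; this decomposition certifies tw(G) ≤ 3. Conversely, {a, b, c, d} is a clique of size 4, and the vertices of any clique must share a bag in every tree decomposition; so some bag has ≥ 4 vertices and tw(G) ≥ 3. Therefore the treewidth is 3.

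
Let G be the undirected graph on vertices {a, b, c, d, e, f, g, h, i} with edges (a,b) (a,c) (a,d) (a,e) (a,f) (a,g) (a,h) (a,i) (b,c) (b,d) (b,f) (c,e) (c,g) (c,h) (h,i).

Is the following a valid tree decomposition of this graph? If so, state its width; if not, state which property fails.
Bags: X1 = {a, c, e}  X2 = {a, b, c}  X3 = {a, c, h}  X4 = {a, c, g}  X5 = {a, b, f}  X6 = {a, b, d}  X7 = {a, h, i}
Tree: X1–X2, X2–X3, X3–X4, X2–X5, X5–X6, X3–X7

Every vertex of G appears in some bag (union = {a, b, c, d, e, f, g, h, i}); every edge is covered by a bag; and for each vertex v the set of bags containing v is connected in the bag tree. The decomposition is therefore valid. The largest bag has 3 vertices, so the width is 2.

Yes; width 2.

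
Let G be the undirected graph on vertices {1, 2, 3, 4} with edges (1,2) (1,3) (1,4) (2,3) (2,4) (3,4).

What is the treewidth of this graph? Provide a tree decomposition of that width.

A single bag containing all 4 vertices is trivially a valid decomposition of width 3. Conversely, {1, 2, 3, 4} is a clique of size 4, and the vertices of any clique must share a bag in every tree decomposition; so some bag has ≥ 4 vertices and tw(G) ≥ 3. The upper and lower bounds meet at 3, so that is the treewidth.

Treewidth 3.
Bags: B1 = {1, 2, 3, 4}
Tree: (single bag)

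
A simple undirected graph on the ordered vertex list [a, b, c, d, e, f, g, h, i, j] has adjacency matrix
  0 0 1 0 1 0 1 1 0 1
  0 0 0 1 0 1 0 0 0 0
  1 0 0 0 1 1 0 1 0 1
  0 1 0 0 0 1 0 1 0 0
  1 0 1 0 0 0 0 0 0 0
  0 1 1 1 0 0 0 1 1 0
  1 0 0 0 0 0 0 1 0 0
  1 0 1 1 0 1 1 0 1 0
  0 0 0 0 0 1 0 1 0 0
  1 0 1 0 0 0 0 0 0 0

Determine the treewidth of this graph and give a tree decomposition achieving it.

Each bag holds 3 vertices, so the decomposition has width 2, which upper-bounds the treewidth. On the other hand G contains the 3-clique {a, c, j}. A clique must lie in a single bag of any decomposition, so no decomposition can have width below 2. The upper and lower bounds meet at 2, so that is the treewidth.

Treewidth 2.
One optimal decomposition is:
Bags: B1 = {c, f, h}  B2 = {a, c, h}  B3 = {f, h, i}  B4 = {a, c, j}  B5 = {a, c, e}  B6 = {a, g, h}  B7 = {d, f, h}  B8 = {b, d, f}
Tree: B1–B2, B1–B3, B2–B4, B2–B5, B2–B6, B1–B7, B7–B8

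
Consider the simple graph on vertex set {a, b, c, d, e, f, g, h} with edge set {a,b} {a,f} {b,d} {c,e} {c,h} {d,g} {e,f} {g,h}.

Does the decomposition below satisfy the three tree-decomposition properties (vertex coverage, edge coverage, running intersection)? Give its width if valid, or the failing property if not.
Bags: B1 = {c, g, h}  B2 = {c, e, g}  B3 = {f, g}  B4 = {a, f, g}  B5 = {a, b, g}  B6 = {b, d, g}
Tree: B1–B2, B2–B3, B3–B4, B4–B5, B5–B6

A tree decomposition must satisfy three properties: every vertex lies in some bag; for every edge, both endpoints lie together in some bag; and for every vertex, the bags containing it form a connected subtree. Here edge (e,f) lies in no bag, so the decomposition is invalid.

No — edge (e,f) lies in no bag.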